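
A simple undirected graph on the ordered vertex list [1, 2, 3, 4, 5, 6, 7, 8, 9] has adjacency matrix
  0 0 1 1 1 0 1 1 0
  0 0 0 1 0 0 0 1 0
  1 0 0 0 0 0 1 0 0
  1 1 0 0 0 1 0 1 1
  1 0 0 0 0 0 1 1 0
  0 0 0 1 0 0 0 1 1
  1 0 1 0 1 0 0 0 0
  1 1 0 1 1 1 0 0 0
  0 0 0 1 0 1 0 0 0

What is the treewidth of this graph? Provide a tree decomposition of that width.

Treewidth 2.
One such decomposition:
Bags: B1 = {2, 4, 8}  B2 = {4, 6, 8}  B3 = {1, 4, 8}  B4 = {4, 6, 9}  B5 = {1, 5, 8}  B6 = {1, 5, 7}  B7 = {1, 3, 7}
Tree: B1–B2, B2–B3, B2–B4, B3–B5, B5–B6, B6–B7

The largest bag has 3 vertices, giving width 2; this decomposition certifies tw(G) ≤ 2. On the other hand G contains the 3-clique {1, 3, 7}. A clique must lie in a single bag of any decomposition, so no decomposition can have width below 2. Combining the bounds, tw(G) = 2.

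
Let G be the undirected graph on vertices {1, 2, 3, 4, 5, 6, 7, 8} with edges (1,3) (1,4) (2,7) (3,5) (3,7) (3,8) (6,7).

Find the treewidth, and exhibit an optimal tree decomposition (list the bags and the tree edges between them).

Treewidth 1.
Bags: B1 = {3, 8}  B2 = {3, 7}  B3 = {1, 3}  B4 = {1, 4}  B5 = {2, 7}  B6 = {6, 7}  B7 = {3, 5}
Tree: B1–B2, B1–B3, B3–B4, B2–B5, B5–B6, B1–B7

Every bag has size at most 2, so the width is 2 − 1 = 1 and tw(G) ≤ 1. Since G has at least one edge (e.g. 8–3), it is not an edgeless graph, so tw(G) ≥ 1. Hence tw(G) = 1 exactly.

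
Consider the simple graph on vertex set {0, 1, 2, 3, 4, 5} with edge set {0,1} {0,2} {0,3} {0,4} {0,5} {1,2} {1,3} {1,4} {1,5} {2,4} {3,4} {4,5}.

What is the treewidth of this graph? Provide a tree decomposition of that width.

Each bag holds 4 vertices, so the decomposition has width 3, which upper-bounds the treewidth. Conversely, {0, 1, 2, 4} is a clique of size 4, and the vertices of any clique must share a bag in every tree decomposition; so some bag has ≥ 4 vertices and tw(G) ≥ 3. Hence tw(G) = 3 exactly.

Treewidth 3.
One such decomposition:
Bags: B1 = {0, 1, 2, 4}  B2 = {0, 1, 3, 4}  B3 = {0, 1, 4, 5}
Tree: B1–B2, B2–B3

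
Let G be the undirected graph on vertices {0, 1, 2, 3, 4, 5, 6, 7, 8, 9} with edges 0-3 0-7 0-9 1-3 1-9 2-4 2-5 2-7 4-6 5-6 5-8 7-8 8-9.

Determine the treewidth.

2

A width-2 tree decomposition is:
Bags: B1 = {4, 5, 6}  B2 = {2, 4, 5}  B3 = {2, 5, 8}  B4 = {2, 7, 8}  B5 = {7, 8, 9}  B6 = {0, 7, 9}  B7 = {0, 1, 9}  B8 = {0, 1, 3}
Tree: B1–B2, B2–B3, B3–B4, B4–B5, B5–B6, B6–B7, B7–B8
Each bag holds 3 vertices, so the decomposition has width 2, which upper-bounds the treewidth. The edges 6–4–2–5–6 form a cycle, so G is not a tree and its treewidth is at least 2. Therefore the treewidth is 2.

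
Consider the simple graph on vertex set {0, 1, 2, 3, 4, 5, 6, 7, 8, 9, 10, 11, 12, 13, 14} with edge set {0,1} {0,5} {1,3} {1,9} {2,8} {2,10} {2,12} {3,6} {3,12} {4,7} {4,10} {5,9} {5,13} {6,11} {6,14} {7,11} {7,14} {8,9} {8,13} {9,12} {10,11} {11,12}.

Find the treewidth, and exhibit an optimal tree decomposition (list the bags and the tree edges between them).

Treewidth 3.
One such decomposition:
Bags: B1 = {4, 7, 10, 14}  B2 = {7, 10, 11, 14}  B3 = {6, 10, 11, 14}  B4 = {2, 6, 10, 11}  B5 = {2, 6, 11, 12}  B6 = {2, 3, 6, 12}  B7 = {2, 3, 8, 12}  B8 = {3, 8, 9, 12}  B9 = {1, 3, 8, 9}  B10 = {1, 8, 9, 13}  B11 = {1, 5, 9, 13}  B12 = {0, 1, 5, 13}
Tree: B1–B2, B2–B3, B3–B4, B4–B5, B5–B6, B6–B7, B7–B8, B8–B9, B9–B10, B10–B11, B11–B12

Every bag has size at most 4, so the width is 4 − 1 = 3 and tw(G) ≤ 3. For the lower bound: the 4 vertex sets {4,7,14}, {10}, {11}, {2,3,6,12} are disjoint, each induces a connected subgraph, and every pair is joined by at least one edge of G. Contracting each set to a single vertex therefore yields K_{4} as a minor, and since treewidth is minor-monotone, tw(G) ≥ tw(K_{4}) = 3. Therefore the treewidth is 3.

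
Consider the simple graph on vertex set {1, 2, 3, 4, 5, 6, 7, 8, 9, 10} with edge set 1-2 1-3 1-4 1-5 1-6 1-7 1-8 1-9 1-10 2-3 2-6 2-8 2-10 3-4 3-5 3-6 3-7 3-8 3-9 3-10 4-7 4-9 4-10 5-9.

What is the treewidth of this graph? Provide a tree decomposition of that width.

Treewidth 3.
One optimal decomposition is:
Bags: B1 = {1, 3, 4, 7}  B2 = {1, 3, 4, 10}  B3 = {1, 2, 3, 10}  B4 = {1, 2, 3, 8}  B5 = {1, 3, 4, 9}  B6 = {1, 2, 3, 6}  B7 = {1, 3, 5, 9}
Tree: B1–B2, B2–B3, B3–B4, B2–B5, B3–B6, B5–B7

Each bag holds 4 vertices, so the decomposition has width 3, which upper-bounds the treewidth. On the other hand G contains the 4-clique {1, 2, 3, 8}. A clique must lie in a single bag of any decomposition, so no decomposition can have width below 3. Hence tw(G) = 3 exactly.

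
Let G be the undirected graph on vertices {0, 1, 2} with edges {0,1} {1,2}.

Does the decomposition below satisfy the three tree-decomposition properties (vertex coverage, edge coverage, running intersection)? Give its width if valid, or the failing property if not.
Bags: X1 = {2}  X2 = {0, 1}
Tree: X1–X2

No — edge (1,2) lies in no bag.

A tree decomposition must satisfy three properties: every vertex lies in some bag; for every edge, both endpoints lie together in some bag; and for every vertex, the bags containing it form a connected subtree. Here edge (1,2) lies in no bag, so the decomposition is invalid.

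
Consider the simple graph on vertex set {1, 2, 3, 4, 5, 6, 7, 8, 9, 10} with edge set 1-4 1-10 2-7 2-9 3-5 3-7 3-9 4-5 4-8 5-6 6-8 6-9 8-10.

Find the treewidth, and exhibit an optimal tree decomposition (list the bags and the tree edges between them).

Each bag holds 3 vertices, so the decomposition has width 2, which upper-bounds the treewidth. Since 10–1–4–8–10 is a cycle in G, G is not acyclic. Forests are exactly the graphs of treewidth ≤ 1, so tw(G) ≥ 2. Therefore the treewidth is 2.

Treewidth 2.
Bags: B1 = {1, 8, 10}  B2 = {1, 4, 8}  B3 = {4, 6, 8}  B4 = {4, 5, 6}  B5 = {5, 6, 9}  B6 = {3, 5, 9}  B7 = {2, 3, 9}  B8 = {2, 3, 7}
Tree: B1–B2, B2–B3, B3–B4, B4–B5, B5–B6, B6–B7, B7–B8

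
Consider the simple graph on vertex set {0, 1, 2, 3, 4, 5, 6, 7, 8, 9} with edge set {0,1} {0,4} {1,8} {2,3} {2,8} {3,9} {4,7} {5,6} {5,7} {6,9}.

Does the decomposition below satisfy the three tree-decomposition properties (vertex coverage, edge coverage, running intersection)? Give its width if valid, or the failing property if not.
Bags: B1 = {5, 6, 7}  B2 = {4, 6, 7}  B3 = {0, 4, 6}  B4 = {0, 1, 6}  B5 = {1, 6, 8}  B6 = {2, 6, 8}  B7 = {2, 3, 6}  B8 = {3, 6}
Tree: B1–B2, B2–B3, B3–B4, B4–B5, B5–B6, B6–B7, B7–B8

A tree decomposition must satisfy three properties: every vertex lies in some bag; for every edge, both endpoints lie together in some bag; and for every vertex, the bags containing it form a connected subtree. Here vertex 9 appears in no bag, so the decomposition is invalid.

No — vertex 9 appears in no bag.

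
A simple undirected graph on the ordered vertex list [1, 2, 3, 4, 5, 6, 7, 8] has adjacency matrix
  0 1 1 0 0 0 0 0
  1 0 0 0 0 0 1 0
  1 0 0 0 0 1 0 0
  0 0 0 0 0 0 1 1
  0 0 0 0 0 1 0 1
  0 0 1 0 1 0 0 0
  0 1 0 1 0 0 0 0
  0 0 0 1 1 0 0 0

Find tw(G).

A width-2 tree decomposition is:
Bags: B1 = {4, 7, 8}  B2 = {2, 7, 8}  B3 = {1, 2, 8}  B4 = {1, 3, 8}  B5 = {3, 6, 8}  B6 = {5, 6, 8}
Tree: B1–B2, B2–B3, B3–B4, B4–B5, B5–B6
Every bag has size at most 3, so the width is 3 − 1 = 2 and tw(G) ≤ 2. Since 8–4–7–2–1–3–6–5–8 is a cycle in G, G is not acyclic. Forests are exactly the graphs of treewidth ≤ 1, so tw(G) ≥ 2. Combining the bounds, tw(G) = 2.

2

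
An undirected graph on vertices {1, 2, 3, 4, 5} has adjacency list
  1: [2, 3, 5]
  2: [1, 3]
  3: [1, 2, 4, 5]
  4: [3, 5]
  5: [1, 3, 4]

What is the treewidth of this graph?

2

A width-2 tree decomposition is:
Bags: B1 = {1, 3, 5}  B2 = {3, 4, 5}  B3 = {1, 2, 3}
Tree: B1–B2, B1–B3
Every bag has size at most 3, so the width is 3 − 1 = 2 and tw(G) ≤ 2. Conversely, {1, 2, 3} is a clique of size 3, and the vertices of any clique must share a bag in every tree decomposition; so some bag has ≥ 3 vertices and tw(G) ≥ 2. The upper and lower bounds meet at 2, so that is the treewidth.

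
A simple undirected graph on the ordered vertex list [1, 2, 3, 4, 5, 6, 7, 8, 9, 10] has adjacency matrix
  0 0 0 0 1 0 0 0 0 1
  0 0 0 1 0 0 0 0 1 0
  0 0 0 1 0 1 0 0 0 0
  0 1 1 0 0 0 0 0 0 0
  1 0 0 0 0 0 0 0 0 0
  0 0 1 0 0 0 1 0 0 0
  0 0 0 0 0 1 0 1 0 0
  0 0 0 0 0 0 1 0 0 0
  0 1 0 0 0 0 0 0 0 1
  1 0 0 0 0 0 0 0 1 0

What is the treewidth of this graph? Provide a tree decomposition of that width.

Every bag has size at most 2, so the width is 2 − 1 = 1 and tw(G) ≤ 1. Any graph with an edge has treewidth ≥ 1, and G has the edge 8–7. The upper and lower bounds meet at 1, so that is the treewidth.

Treewidth 1.
Bags: B1 = {7, 8}  B2 = {6, 7}  B3 = {3, 6}  B4 = {3, 4}  B5 = {2, 4}  B6 = {2, 9}  B7 = {9, 10}  B8 = {1, 10}  B9 = {1, 5}
Tree: B1–B2, B2–B3, B3–B4, B4–B5, B5–B6, B6–B7, B7–B8, B8–B9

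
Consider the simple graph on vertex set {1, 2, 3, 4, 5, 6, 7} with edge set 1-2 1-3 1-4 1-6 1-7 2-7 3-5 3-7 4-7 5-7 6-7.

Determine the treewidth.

A width-2 tree decomposition is:
Bags: B1 = {3, 5, 7}  B2 = {1, 3, 7}  B3 = {1, 4, 7}  B4 = {1, 6, 7}  B5 = {1, 2, 7}
Tree: B1–B2, B2–B3, B2–B4, B4–B5
Every bag has size at most 3, so the width is 3 − 1 = 2 and tw(G) ≤ 2. Conversely, {1, 2, 7} is a clique of size 3, and the vertices of any clique must share a bag in every tree decomposition; so some bag has ≥ 3 vertices and tw(G) ≥ 2. The upper and lower bounds meet at 2, so that is the treewidth.

2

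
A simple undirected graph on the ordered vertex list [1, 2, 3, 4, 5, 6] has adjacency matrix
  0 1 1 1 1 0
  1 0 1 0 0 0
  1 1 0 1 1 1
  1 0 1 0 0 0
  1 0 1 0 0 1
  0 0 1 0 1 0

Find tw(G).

2

A width-2 tree decomposition is:
Bags: B1 = {1, 2, 3}  B2 = {1, 3, 5}  B3 = {1, 3, 4}  B4 = {3, 5, 6}
Tree: B1–B2, B1–B3, B2–B4
The largest bag has 3 vertices, giving width 2; this decomposition certifies tw(G) ≤ 2. On the other hand G contains the 3-clique {1, 2, 3}. A clique must lie in a single bag of any decomposition, so no decomposition can have width below 2. The upper and lower bounds meet at 2, so that is the treewidth.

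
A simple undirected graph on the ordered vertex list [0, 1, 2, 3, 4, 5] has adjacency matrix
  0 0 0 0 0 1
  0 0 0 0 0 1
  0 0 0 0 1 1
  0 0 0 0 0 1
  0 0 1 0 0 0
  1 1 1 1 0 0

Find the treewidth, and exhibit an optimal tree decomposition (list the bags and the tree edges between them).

The largest bag has 2 vertices, giving width 1; this decomposition certifies tw(G) ≤ 1. Since G has at least one edge (e.g. 2–5), it is not an edgeless graph, so tw(G) ≥ 1. Combining the bounds, tw(G) = 1.

Treewidth 1.
Bags: B1 = {2, 5}  B2 = {0, 5}  B3 = {3, 5}  B4 = {1, 5}  B5 = {2, 4}
Tree: B1–B2, B2–B3, B3–B4, B1–B5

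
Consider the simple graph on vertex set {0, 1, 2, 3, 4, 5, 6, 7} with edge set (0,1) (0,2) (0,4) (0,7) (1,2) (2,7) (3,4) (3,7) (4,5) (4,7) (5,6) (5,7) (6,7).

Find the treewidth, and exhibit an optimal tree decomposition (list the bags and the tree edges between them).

Treewidth 2.
Bags: B1 = {0, 2, 7}  B2 = {0, 4, 7}  B3 = {3, 4, 7}  B4 = {0, 1, 2}  B5 = {4, 5, 7}  B6 = {5, 6, 7}
Tree: B1–B2, B2–B3, B1–B4, B3–B5, B5–B6

Every bag has size at most 3, so the width is 3 − 1 = 2 and tw(G) ≤ 2. On the other hand G contains the 3-clique {0, 1, 2}. A clique must lie in a single bag of any decomposition, so no decomposition can have width below 2. The upper and lower bounds meet at 2, so that is the treewidth.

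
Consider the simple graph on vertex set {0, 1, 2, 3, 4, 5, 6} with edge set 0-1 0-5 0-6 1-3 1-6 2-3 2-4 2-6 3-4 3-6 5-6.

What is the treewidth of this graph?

2

A width-2 tree decomposition is:
Bags: B1 = {0, 1, 6}  B2 = {1, 3, 6}  B3 = {2, 3, 6}  B4 = {2, 3, 4}  B5 = {0, 5, 6}
Tree: B1–B2, B2–B3, B3–B4, B1–B5
Every bag has size at most 3, so the width is 3 − 1 = 2 and tw(G) ≤ 2. For the lower bound, the 3 vertices {2, 3, 4} are pairwise adjacent, and any tree decomposition puts a clique entirely inside one bag — forcing width ≥ 2. Hence tw(G) = 2 exactly.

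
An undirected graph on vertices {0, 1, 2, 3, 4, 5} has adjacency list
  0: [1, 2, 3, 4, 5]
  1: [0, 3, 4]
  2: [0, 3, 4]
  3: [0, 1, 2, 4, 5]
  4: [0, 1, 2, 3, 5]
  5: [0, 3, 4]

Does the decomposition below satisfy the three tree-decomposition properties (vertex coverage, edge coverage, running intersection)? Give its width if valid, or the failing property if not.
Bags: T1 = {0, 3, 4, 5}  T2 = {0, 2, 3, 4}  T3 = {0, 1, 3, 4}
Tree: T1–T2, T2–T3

Vertex coverage: the bags together contain {0, 1, 2, 3, 4, 5}, the full vertex set. Edge coverage: each edge of G has both endpoints in at least one bag. Running intersection: for every vertex, the bags containing it form a connected subtree. All three properties hold, so this is a valid tree decomposition of width max|bag| − 1 = 3, and hence tw(G) ≤ 3.

Yes; width 3.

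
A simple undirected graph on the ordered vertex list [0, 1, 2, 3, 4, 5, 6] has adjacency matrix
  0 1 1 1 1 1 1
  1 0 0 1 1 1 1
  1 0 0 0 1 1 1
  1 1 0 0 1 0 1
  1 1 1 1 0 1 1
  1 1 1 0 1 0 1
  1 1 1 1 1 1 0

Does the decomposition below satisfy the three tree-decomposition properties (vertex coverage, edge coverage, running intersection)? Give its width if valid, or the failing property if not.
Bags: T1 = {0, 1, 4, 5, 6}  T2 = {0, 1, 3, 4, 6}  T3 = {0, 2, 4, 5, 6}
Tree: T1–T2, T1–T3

Every vertex of G appears in some bag (union = {0, 1, 2, 3, 4, 5, 6}); every edge is covered by a bag; and for each vertex v the set of bags containing v is connected in the bag tree. The decomposition is therefore valid. The largest bag has 5 vertices, so the width is 4.

Yes; width 4.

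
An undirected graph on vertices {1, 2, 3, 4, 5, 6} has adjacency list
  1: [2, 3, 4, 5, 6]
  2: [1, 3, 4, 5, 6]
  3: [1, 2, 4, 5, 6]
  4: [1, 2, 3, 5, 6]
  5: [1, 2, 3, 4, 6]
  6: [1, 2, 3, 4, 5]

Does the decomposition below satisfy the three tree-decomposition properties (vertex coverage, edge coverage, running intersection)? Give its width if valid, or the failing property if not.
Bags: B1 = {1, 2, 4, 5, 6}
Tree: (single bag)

No — vertex 3 appears in no bag.

A tree decomposition must satisfy three properties: every vertex lies in some bag; for every edge, both endpoints lie together in some bag; and for every vertex, the bags containing it form a connected subtree. Here vertex 3 appears in no bag, so the decomposition is invalid.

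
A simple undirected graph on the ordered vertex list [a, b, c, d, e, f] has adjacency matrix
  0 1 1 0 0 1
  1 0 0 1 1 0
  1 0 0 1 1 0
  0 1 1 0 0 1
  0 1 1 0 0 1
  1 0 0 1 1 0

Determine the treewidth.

3

A width-3 tree decomposition is:
Bags: B1 = {a, c, d, e}  B2 = {a, d, e, f}  B3 = {a, b, d, e}
Tree: B1–B2, B2–B3
Each bag holds 4 vertices, so the decomposition has width 3, which upper-bounds the treewidth. For the lower bound: the 4 vertex sets {a,c}, {e,f}, {d}, {b} are disjoint, each induces a connected subgraph, and every pair is joined by at least one edge of G. Contracting each set to a single vertex therefore yields K_{4} as a minor, and since treewidth is minor-monotone, tw(G) ≥ tw(K_{4}) = 3. Therefore the treewidth is 3.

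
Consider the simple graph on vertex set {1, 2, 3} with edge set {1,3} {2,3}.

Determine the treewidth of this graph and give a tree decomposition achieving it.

Treewidth 1.
One such decomposition:
Bags: B1 = {1, 3}  B2 = {2, 3}
Tree: B1–B2

Every bag has size at most 2, so the width is 2 − 1 = 1 and tw(G) ≤ 1. G has an edge, so its treewidth is at least 1. The upper and lower bounds meet at 1, so that is the treewidth.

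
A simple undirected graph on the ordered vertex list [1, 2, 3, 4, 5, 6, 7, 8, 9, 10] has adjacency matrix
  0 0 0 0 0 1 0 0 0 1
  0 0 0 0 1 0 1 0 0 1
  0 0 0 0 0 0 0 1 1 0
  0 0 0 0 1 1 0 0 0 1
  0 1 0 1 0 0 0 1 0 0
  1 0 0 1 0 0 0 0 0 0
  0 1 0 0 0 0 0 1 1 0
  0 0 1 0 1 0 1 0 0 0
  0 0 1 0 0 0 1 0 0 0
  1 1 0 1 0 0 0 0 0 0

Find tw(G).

A width-2 tree decomposition is:
Bags: B1 = {1, 4, 6}  B2 = {1, 4, 10}  B3 = {4, 5, 10}  B4 = {2, 5, 10}  B5 = {2, 5, 8}  B6 = {2, 7, 8}  B7 = {3, 7, 8}  B8 = {3, 7, 9}
Tree: B1–B2, B2–B3, B3–B4, B4–B5, B5–B6, B6–B7, B7–B8
Every bag has size at most 3, so the width is 3 − 1 = 2 and tw(G) ≤ 2. The edges 6–1–10–4–6 form a cycle, so G is not a tree and its treewidth is at least 2. The upper and lower bounds meet at 2, so that is the treewidth.

2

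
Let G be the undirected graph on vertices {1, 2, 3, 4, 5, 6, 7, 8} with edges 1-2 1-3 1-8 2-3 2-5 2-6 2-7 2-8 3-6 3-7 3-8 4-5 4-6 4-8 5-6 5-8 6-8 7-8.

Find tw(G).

A width-3 tree decomposition is:
Bags: B1 = {4, 5, 6, 8}  B2 = {2, 5, 6, 8}  B3 = {2, 3, 6, 8}  B4 = {2, 3, 7, 8}  B5 = {1, 2, 3, 8}
Tree: B1–B2, B2–B3, B3–B4, B4–B5
Every bag has size at most 4, so the width is 4 − 1 = 3 and tw(G) ≤ 3. For the lower bound, the 4 vertices {1, 2, 3, 8} are pairwise adjacent, and any tree decomposition puts a clique entirely inside one bag — forcing width ≥ 3. Hence tw(G) = 3 exactly.

3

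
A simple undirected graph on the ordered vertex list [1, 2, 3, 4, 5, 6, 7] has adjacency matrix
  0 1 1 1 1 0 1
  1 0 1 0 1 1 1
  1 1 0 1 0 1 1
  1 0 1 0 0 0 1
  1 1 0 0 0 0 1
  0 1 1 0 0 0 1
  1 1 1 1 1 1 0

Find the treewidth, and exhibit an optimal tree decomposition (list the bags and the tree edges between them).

Treewidth 3.
Bags: B1 = {1, 2, 3, 7}  B2 = {2, 3, 6, 7}  B3 = {1, 3, 4, 7}  B4 = {1, 2, 5, 7}
Tree: B1–B2, B1–B3, B1–B4

Each bag holds 4 vertices, so the decomposition has width 3, which upper-bounds the treewidth. On the other hand G contains the 4-clique {1, 2, 3, 7}. A clique must lie in a single bag of any decomposition, so no decomposition can have width below 3. The upper and lower bounds meet at 3, so that is the treewidth.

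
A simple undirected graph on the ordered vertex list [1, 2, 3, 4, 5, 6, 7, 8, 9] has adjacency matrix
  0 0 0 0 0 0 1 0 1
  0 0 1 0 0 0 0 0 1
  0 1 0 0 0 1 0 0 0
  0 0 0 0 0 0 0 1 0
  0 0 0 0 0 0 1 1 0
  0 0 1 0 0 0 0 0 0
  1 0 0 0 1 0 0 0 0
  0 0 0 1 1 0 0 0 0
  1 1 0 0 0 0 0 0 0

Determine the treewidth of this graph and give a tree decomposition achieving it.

Treewidth 1.
One optimal decomposition is:
Bags: B1 = {3, 6}  B2 = {2, 3}  B3 = {2, 9}  B4 = {1, 9}  B5 = {1, 7}  B6 = {5, 7}  B7 = {5, 8}  B8 = {4, 8}
Tree: B1–B2, B2–B3, B3–B4, B4–B5, B5–B6, B6–B7, B7–B8

Every bag has size at most 2, so the width is 2 − 1 = 1 and tw(G) ≤ 1. Any graph with an edge has treewidth ≥ 1, and G has the edge 6–3. Combining the bounds, tw(G) = 1.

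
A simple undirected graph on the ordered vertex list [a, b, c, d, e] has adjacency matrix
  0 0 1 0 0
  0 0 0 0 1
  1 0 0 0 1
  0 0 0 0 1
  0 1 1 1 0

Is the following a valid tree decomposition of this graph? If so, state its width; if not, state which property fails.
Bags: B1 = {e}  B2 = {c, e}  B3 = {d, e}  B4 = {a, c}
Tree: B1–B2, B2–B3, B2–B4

No — vertex b appears in no bag.

A tree decomposition must satisfy three properties: every vertex lies in some bag; for every edge, both endpoints lie together in some bag; and for every vertex, the bags containing it form a connected subtree. Here vertex b appears in no bag, so the decomposition is invalid.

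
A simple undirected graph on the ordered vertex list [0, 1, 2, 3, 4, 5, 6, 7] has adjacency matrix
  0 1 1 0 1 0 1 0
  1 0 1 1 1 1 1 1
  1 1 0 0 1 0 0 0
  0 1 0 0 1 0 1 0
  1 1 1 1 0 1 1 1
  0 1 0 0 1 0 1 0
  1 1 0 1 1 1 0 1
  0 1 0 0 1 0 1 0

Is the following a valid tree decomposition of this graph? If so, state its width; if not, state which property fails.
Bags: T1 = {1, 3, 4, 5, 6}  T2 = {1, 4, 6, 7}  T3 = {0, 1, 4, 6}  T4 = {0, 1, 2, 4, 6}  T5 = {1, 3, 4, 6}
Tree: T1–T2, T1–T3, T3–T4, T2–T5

A tree decomposition must satisfy three properties: every vertex lies in some bag; for every edge, both endpoints lie together in some bag; and for every vertex, the bags containing it form a connected subtree. Here bags containing vertex 3 are not connected in the tree, so the decomposition is invalid.

No — bags containing vertex 3 are not connected in the tree.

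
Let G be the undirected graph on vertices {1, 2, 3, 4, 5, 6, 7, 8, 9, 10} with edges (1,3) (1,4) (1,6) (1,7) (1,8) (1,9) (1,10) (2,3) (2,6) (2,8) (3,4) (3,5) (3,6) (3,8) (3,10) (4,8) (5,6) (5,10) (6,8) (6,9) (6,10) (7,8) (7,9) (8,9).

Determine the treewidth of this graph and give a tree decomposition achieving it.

Treewidth 3.
Bags: B1 = {2, 3, 6, 8}  B2 = {1, 3, 6, 8}  B3 = {1, 3, 4, 8}  B4 = {1, 3, 6, 10}  B5 = {3, 5, 6, 10}  B6 = {1, 6, 8, 9}  B7 = {1, 7, 8, 9}
Tree: B1–B2, B2–B3, B2–B4, B4–B5, B2–B6, B6–B7

The largest bag has 4 vertices, giving width 3; this decomposition certifies tw(G) ≤ 3. On the other hand G contains the 4-clique {1, 6, 8, 9}. A clique must lie in a single bag of any decomposition, so no decomposition can have width below 3. The upper and lower bounds meet at 3, so that is the treewidth.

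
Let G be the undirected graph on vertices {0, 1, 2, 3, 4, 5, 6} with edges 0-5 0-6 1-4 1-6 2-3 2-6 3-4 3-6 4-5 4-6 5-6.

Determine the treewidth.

2

A width-2 tree decomposition is:
Bags: B1 = {4, 5, 6}  B2 = {3, 4, 6}  B3 = {1, 4, 6}  B4 = {0, 5, 6}  B5 = {2, 3, 6}
Tree: B1–B2, B2–B3, B1–B4, B2–B5
Every bag has size at most 3, so the width is 3 − 1 = 2 and tw(G) ≤ 2. Conversely, {0, 5, 6} is a clique of size 3, and the vertices of any clique must share a bag in every tree decomposition; so some bag has ≥ 3 vertices and tw(G) ≥ 2. Therefore the treewidth is 2.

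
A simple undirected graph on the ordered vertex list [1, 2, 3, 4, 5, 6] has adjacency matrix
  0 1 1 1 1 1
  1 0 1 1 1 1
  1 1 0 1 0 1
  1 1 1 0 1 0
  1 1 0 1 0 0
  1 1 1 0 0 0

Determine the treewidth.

A width-3 tree decomposition is:
Bags: B1 = {1, 2, 3, 4}  B2 = {1, 2, 3, 6}  B3 = {1, 2, 4, 5}
Tree: B1–B2, B1–B3
Every bag has size at most 4, so the width is 4 − 1 = 3 and tw(G) ≤ 3. Conversely, {1, 2, 3, 4} is a clique of size 4, and the vertices of any clique must share a bag in every tree decomposition; so some bag has ≥ 4 vertices and tw(G) ≥ 3. Hence tw(G) = 3 exactly.

3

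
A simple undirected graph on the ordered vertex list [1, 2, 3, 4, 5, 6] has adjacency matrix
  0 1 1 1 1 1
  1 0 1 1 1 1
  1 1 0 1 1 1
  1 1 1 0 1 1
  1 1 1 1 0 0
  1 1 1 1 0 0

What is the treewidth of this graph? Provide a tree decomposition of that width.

Treewidth 4.
One such decomposition:
Bags: B1 = {1, 2, 3, 4, 5}  B2 = {1, 2, 3, 4, 6}
Tree: B1–B2

Every bag has size at most 5, so the width is 5 − 1 = 4 and tw(G) ≤ 4. For the lower bound, the 5 vertices {1, 2, 3, 4, 5} are pairwise adjacent, and any tree decomposition puts a clique entirely inside one bag — forcing width ≥ 4. Therefore the treewidth is 4.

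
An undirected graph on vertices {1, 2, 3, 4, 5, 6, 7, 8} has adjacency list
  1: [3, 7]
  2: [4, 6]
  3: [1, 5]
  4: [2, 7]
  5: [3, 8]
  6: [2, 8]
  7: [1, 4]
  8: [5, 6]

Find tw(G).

2

A width-2 tree decomposition is:
Bags: B1 = {2, 4, 7}  B2 = {1, 2, 7}  B3 = {1, 2, 3}  B4 = {2, 3, 5}  B5 = {2, 5, 8}  B6 = {2, 6, 8}
Tree: B1–B2, B2–B3, B3–B4, B4–B5, B5–B6
Every bag has size at most 3, so the width is 3 − 1 = 2 and tw(G) ≤ 2. For the lower bound, G contains the cycle 2–4–7–1–3–5–8–6–2, so G is not a forest; only forests have treewidth ≤ 1, hence tw(G) ≥ 2. Combining the bounds, tw(G) = 2.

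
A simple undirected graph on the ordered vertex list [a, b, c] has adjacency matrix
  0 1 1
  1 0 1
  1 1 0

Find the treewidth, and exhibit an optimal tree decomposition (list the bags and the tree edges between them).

Treewidth 2.
One such decomposition:
Bags: B1 = {a, b, c}
Tree: (single bag)

A single bag containing all 3 vertices is trivially a valid decomposition of width 2. On the other hand G contains the 3-clique {a, b, c}. A clique must lie in a single bag of any decomposition, so no decomposition can have width below 2. Hence tw(G) = 2 exactly.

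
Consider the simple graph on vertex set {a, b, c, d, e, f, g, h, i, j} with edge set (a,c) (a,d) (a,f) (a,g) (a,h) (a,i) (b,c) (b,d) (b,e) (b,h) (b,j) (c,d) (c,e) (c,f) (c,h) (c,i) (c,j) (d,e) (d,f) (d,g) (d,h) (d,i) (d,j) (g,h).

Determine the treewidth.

3

A width-3 tree decomposition is:
Bags: B1 = {a, c, d, h}  B2 = {b, c, d, h}  B3 = {b, c, d, j}  B4 = {a, c, d, i}  B5 = {a, c, d, f}  B6 = {a, d, g, h}  B7 = {b, c, d, e}
Tree: B1–B2, B2–B3, B1–B4, B4–B5, B1–B6, B2–B7
Each bag holds 4 vertices, so the decomposition has width 3, which upper-bounds the treewidth. For the lower bound, the 4 vertices {a, d, g, h} are pairwise adjacent, and any tree decomposition puts a clique entirely inside one bag — forcing width ≥ 3. Combining the bounds, tw(G) = 3.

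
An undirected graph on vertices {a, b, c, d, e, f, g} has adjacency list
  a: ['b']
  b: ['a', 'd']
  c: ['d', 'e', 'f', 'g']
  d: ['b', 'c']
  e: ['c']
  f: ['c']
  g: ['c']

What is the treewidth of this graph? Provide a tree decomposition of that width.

Treewidth 1.
One such decomposition:
Bags: B1 = {c, g}  B2 = {c, f}  B3 = {c, d}  B4 = {c, e}  B5 = {b, d}  B6 = {a, b}
Tree: B1–B2, B1–B3, B3–B4, B3–B5, B5–B6

Every bag has size at most 2, so the width is 2 − 1 = 1 and tw(G) ≤ 1. G has an edge, so its treewidth is at least 1. Hence tw(G) = 1 exactly.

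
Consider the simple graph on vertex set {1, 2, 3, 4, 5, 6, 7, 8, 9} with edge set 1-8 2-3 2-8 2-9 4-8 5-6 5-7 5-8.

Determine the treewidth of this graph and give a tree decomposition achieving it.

Treewidth 1.
One optimal decomposition is:
Bags: B1 = {5, 8}  B2 = {2, 8}  B3 = {5, 7}  B4 = {2, 9}  B5 = {4, 8}  B6 = {5, 6}  B7 = {1, 8}  B8 = {2, 3}
Tree: B1–B2, B1–B3, B2–B4, B2–B5, B3–B6, B5–B7, B4–B8

Every bag has size at most 2, so the width is 2 − 1 = 1 and tw(G) ≤ 1. Since G has at least one edge (e.g. 8–5), it is not an edgeless graph, so tw(G) ≥ 1. Hence tw(G) = 1 exactly.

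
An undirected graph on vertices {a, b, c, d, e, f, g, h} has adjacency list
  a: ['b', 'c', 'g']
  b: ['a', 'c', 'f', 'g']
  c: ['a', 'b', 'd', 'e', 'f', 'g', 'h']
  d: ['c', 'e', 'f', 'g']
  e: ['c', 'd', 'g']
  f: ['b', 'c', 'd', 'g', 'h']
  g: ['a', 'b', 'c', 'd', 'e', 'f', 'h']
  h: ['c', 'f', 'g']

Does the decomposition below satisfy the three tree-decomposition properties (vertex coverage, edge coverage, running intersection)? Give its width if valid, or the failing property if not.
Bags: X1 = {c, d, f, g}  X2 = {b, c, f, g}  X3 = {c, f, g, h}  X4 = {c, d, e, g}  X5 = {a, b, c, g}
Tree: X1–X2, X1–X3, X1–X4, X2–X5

Checking the three conditions: (i) the bags cover all of {a, b, c, d, e, f, g, h}; (ii) for each edge, some bag contains both endpoints; (iii) the bags containing any fixed vertex form a subtree. All hold, so the decomposition is valid with width 4 − 1 = 3.

Yes; width 3.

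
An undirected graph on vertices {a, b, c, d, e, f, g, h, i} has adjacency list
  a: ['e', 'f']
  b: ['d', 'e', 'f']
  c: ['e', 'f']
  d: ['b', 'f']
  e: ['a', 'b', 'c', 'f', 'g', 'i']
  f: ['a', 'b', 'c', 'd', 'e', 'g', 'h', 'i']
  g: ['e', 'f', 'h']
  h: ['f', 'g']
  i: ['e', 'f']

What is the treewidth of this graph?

2

A width-2 tree decomposition is:
Bags: B1 = {b, e, f}  B2 = {b, d, f}  B3 = {e, f, g}  B4 = {a, e, f}  B5 = {c, e, f}  B6 = {f, g, h}  B7 = {e, f, i}
Tree: B1–B2, B1–B3, B3–B4, B4–B5, B3–B6, B4–B7
The largest bag has 3 vertices, giving width 2; this decomposition certifies tw(G) ≤ 2. On the other hand G contains the 3-clique {b, d, f}. A clique must lie in a single bag of any decomposition, so no decomposition can have width below 2. Combining the bounds, tw(G) = 2.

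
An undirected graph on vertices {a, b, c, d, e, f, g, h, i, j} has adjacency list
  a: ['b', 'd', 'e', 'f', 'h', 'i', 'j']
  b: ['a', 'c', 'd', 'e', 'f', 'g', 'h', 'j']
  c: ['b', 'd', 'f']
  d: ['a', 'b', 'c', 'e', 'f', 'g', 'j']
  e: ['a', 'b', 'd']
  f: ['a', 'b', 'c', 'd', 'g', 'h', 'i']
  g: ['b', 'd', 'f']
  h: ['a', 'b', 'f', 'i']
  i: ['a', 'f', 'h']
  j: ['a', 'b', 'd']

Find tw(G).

A width-3 tree decomposition is:
Bags: B1 = {a, b, d, j}  B2 = {a, b, d, f}  B3 = {b, c, d, f}  B4 = {a, b, d, e}  B5 = {b, d, f, g}  B6 = {a, b, f, h}  B7 = {a, f, h, i}
Tree: B1–B2, B2–B3, B1–B4, B3–B5, B2–B6, B6–B7
Each bag holds 4 vertices, so the decomposition has width 3, which upper-bounds the treewidth. For the lower bound, the 4 vertices {a, b, d, j} are pairwise adjacent, and any tree decomposition puts a clique entirely inside one bag — forcing width ≥ 3. The upper and lower bounds meet at 3, so that is the treewidth.

3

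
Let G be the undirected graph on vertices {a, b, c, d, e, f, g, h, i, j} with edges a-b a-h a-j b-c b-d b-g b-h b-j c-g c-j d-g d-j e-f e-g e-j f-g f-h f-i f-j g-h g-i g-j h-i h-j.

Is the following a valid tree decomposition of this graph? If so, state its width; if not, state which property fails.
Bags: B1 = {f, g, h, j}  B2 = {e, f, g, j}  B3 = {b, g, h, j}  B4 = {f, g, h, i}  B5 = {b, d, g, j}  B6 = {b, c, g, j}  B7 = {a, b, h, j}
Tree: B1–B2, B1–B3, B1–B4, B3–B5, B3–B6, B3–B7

Vertex coverage: the bags together contain {a, b, c, d, e, f, g, h, i, j}, the full vertex set. Edge coverage: each edge of G has both endpoints in at least one bag. Running intersection: for every vertex, the bags containing it form a connected subtree. All three properties hold, so this is a valid tree decomposition of width max|bag| − 1 = 3, and hence tw(G) ≤ 3.

Yes; width 3.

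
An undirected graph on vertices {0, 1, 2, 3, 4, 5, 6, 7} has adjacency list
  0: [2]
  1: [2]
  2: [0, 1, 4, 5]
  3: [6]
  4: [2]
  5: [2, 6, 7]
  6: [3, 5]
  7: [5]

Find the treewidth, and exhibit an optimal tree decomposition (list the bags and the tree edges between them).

Each bag holds 2 vertices, so the decomposition has width 1, which upper-bounds the treewidth. G has an edge, so its treewidth is at least 1. Therefore the treewidth is 1.

Treewidth 1.
One such decomposition:
Bags: B1 = {5, 7}  B2 = {5, 6}  B3 = {2, 5}  B4 = {1, 2}  B5 = {2, 4}  B6 = {3, 6}  B7 = {0, 2}
Tree: B1–B2, B2–B3, B3–B4, B4–B5, B2–B6, B4–B7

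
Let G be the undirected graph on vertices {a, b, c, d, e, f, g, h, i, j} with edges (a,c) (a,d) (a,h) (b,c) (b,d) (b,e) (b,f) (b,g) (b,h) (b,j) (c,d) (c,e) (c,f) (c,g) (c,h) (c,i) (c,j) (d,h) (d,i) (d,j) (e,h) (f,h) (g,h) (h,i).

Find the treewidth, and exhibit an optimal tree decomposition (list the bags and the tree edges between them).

The largest bag has 4 vertices, giving width 3; this decomposition certifies tw(G) ≤ 3. For the lower bound, the 4 vertices {b, c, d, j} are pairwise adjacent, and any tree decomposition puts a clique entirely inside one bag — forcing width ≥ 3. The upper and lower bounds meet at 3, so that is the treewidth.

Treewidth 3.
Bags: B1 = {b, c, d, h}  B2 = {b, c, e, h}  B3 = {a, c, d, h}  B4 = {b, c, d, j}  B5 = {b, c, f, h}  B6 = {c, d, h, i}  B7 = {b, c, g, h}
Tree: B1–B2, B1–B3, B1–B4, B2–B5, B1–B6, B5–B7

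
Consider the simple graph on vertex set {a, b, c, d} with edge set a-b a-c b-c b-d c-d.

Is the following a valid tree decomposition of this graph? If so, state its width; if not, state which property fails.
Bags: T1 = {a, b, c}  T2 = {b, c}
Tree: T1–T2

A tree decomposition must satisfy three properties: every vertex lies in some bag; for every edge, both endpoints lie together in some bag; and for every vertex, the bags containing it form a connected subtree. Here vertex d appears in no bag, so the decomposition is invalid.

No — vertex d appears in no bag.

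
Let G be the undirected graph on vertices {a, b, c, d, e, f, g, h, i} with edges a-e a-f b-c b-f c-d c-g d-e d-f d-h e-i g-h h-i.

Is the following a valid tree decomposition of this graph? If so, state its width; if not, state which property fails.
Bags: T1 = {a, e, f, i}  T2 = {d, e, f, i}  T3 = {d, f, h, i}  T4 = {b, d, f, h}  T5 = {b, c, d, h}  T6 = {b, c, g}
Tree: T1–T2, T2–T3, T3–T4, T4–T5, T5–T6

A tree decomposition must satisfy three properties: every vertex lies in some bag; for every edge, both endpoints lie together in some bag; and for every vertex, the bags containing it form a connected subtree. Here edge (h,g) lies in no bag, so the decomposition is invalid.

No — edge (h,g) lies in no bag.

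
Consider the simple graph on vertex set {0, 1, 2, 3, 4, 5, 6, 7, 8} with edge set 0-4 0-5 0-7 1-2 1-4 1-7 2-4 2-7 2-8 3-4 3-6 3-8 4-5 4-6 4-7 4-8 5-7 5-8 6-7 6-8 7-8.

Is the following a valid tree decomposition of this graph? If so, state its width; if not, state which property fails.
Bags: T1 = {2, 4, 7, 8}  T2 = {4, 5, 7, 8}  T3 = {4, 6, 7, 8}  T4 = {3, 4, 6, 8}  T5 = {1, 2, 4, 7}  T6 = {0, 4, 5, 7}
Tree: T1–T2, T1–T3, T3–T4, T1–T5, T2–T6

Yes; width 3.

Checking the three conditions: (i) the bags cover all of {0, 1, 2, 3, 4, 5, 6, 7, 8}; (ii) for each edge, some bag contains both endpoints; (iii) the bags containing any fixed vertex form a subtree. All hold, so the decomposition is valid with width 4 − 1 = 3.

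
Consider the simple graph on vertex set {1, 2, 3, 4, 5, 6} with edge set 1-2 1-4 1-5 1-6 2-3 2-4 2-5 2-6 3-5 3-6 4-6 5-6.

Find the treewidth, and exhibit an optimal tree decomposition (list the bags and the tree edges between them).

The largest bag has 4 vertices, giving width 3; this decomposition certifies tw(G) ≤ 3. Conversely, {1, 2, 4, 6} is a clique of size 4, and the vertices of any clique must share a bag in every tree decomposition; so some bag has ≥ 4 vertices and tw(G) ≥ 3. Therefore the treewidth is 3.

Treewidth 3.
One optimal decomposition is:
Bags: B1 = {1, 2, 4, 6}  B2 = {1, 2, 5, 6}  B3 = {2, 3, 5, 6}
Tree: B1–B2, B2–B3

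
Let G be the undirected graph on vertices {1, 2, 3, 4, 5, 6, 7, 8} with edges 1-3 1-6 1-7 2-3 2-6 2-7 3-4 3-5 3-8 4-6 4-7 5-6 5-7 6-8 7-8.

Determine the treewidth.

A width-3 tree decomposition is:
Bags: B1 = {3, 4, 6, 7}  B2 = {2, 3, 6, 7}  B3 = {3, 6, 7, 8}  B4 = {3, 5, 6, 7}  B5 = {1, 3, 6, 7}
Tree: B1–B2, B2–B3, B3–B4, B4–B5
The largest bag has 4 vertices, giving width 3; this decomposition certifies tw(G) ≤ 3. For the lower bound: the 4 vertex sets {3,4}, {2,6}, {7}, {8} are disjoint, each induces a connected subgraph, and every pair is joined by at least one edge of G. Contracting each set to a single vertex therefore yields K_{4} as a minor, and since treewidth is minor-monotone, tw(G) ≥ tw(K_{4}) = 3. Combining the bounds, tw(G) = 3.

3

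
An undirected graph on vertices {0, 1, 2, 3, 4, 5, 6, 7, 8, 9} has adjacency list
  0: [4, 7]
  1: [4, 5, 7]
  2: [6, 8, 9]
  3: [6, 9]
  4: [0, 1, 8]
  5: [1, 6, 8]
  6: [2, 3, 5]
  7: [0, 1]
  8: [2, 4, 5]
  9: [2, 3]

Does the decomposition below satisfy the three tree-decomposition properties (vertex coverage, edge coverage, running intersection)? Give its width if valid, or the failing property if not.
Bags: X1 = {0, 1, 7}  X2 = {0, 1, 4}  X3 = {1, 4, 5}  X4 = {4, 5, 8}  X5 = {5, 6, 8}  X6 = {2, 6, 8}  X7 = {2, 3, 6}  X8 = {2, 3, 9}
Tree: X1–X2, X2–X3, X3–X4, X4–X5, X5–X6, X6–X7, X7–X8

Every vertex of G appears in some bag (union = {0, 1, 2, 3, 4, 5, 6, 7, 8, 9}); every edge is covered by a bag; and for each vertex v the set of bags containing v is connected in the bag tree. The decomposition is therefore valid. The largest bag has 3 vertices, so the width is 2.

Yes; width 2.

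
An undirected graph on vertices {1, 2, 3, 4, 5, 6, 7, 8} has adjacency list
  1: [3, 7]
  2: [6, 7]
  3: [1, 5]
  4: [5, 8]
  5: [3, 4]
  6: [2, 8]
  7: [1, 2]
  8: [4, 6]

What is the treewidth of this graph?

2

A width-2 tree decomposition is:
Bags: B1 = {4, 5, 8}  B2 = {5, 6, 8}  B3 = {2, 5, 6}  B4 = {2, 5, 7}  B5 = {1, 5, 7}  B6 = {1, 3, 5}
Tree: B1–B2, B2–B3, B3–B4, B4–B5, B5–B6
Every bag has size at most 3, so the width is 3 − 1 = 2 and tw(G) ≤ 2. For the lower bound, G contains the cycle 5–4–8–6–2–7–1–3–5, so G is not a forest; only forests have treewidth ≤ 1, hence tw(G) ≥ 2. Therefore the treewidth is 2.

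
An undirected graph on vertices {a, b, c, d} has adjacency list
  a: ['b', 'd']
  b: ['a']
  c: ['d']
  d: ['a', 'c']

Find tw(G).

A width-1 tree decomposition is:
Bags: B1 = {a, b}  B2 = {a, d}  B3 = {c, d}
Tree: B1–B2, B2–B3
Each bag holds 2 vertices, so the decomposition has width 1, which upper-bounds the treewidth. Any graph with an edge has treewidth ≥ 1, and G has the edge b–a. Hence tw(G) = 1 exactly.

1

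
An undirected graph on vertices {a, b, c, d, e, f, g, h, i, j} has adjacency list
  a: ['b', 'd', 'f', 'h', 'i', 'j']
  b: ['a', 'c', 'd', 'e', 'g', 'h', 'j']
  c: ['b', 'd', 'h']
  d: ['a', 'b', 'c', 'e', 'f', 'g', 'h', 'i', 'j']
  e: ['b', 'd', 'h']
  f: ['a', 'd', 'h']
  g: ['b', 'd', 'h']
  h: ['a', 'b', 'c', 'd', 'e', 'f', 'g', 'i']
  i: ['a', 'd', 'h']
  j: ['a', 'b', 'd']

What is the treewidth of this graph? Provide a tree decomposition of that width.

Treewidth 3.
One optimal decomposition is:
Bags: B1 = {a, d, h, i}  B2 = {a, b, d, h}  B3 = {a, b, d, j}  B4 = {b, c, d, h}  B5 = {a, d, f, h}  B6 = {b, d, e, h}  B7 = {b, d, g, h}
Tree: B1–B2, B2–B3, B2–B4, B2–B5, B2–B6, B4–B7

Each bag holds 4 vertices, so the decomposition has width 3, which upper-bounds the treewidth. Conversely, {a, b, d, j} is a clique of size 4, and the vertices of any clique must share a bag in every tree decomposition; so some bag has ≥ 4 vertices and tw(G) ≥ 3. Therefore the treewidth is 3.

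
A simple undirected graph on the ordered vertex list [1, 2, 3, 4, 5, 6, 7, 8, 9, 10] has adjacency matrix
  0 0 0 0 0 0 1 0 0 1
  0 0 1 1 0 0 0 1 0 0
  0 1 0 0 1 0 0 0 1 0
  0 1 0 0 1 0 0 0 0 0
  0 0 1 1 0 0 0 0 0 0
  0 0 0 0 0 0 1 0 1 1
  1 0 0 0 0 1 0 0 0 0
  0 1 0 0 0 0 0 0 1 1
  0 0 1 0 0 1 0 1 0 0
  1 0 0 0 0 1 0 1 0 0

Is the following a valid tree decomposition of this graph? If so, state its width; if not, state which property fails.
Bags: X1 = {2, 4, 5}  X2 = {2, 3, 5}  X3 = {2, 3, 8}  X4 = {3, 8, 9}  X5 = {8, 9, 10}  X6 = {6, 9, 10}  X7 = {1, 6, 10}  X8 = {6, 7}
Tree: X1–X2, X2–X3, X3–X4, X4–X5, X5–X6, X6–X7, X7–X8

A tree decomposition must satisfy three properties: every vertex lies in some bag; for every edge, both endpoints lie together in some bag; and for every vertex, the bags containing it form a connected subtree. Here edge (1,7) lies in no bag, so the decomposition is invalid.

No — edge (1,7) lies in no bag.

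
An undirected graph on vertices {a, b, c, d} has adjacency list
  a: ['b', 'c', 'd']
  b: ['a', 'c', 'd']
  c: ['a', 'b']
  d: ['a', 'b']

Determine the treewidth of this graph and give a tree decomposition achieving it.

Treewidth 2.
One optimal decomposition is:
Bags: B1 = {a, b, d}  B2 = {a, b, c}
Tree: B1–B2

Each bag holds 3 vertices, so the decomposition has width 2, which upper-bounds the treewidth. Conversely, {a, b, d} is a clique of size 3, and the vertices of any clique must share a bag in every tree decomposition; so some bag has ≥ 3 vertices and tw(G) ≥ 2. The upper and lower bounds meet at 2, so that is the treewidth.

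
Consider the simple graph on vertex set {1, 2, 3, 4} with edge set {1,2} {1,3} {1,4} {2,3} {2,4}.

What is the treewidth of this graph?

2

A width-2 tree decomposition is:
Bags: B1 = {1, 2, 3}  B2 = {1, 2, 4}
Tree: B1–B2
Every bag has size at most 3, so the width is 3 − 1 = 2 and tw(G) ≤ 2. For the lower bound, the 3 vertices {1, 2, 3} are pairwise adjacent, and any tree decomposition puts a clique entirely inside one bag — forcing width ≥ 2. Combining the bounds, tw(G) = 2.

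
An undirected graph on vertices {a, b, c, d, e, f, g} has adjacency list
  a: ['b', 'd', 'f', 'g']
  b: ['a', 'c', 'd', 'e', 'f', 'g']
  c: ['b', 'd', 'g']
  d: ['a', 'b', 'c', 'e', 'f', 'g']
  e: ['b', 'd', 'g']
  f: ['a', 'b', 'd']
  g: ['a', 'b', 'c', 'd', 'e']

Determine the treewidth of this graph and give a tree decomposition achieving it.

Treewidth 3.
Bags: B1 = {a, b, d, g}  B2 = {b, c, d, g}  B3 = {a, b, d, f}  B4 = {b, d, e, g}
Tree: B1–B2, B1–B3, B1–B4

Each bag holds 4 vertices, so the decomposition has width 3, which upper-bounds the treewidth. Conversely, {b, d, e, g} is a clique of size 4, and the vertices of any clique must share a bag in every tree decomposition; so some bag has ≥ 4 vertices and tw(G) ≥ 3. The upper and lower bounds meet at 3, so that is the treewidth.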